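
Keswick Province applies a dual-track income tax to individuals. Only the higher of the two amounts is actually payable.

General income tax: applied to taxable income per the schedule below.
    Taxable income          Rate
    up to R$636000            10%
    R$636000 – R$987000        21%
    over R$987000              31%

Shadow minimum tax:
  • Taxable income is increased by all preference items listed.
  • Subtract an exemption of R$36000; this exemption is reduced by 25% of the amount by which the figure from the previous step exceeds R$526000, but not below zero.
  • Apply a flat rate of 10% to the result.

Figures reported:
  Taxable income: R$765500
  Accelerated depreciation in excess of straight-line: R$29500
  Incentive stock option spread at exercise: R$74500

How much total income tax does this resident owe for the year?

R$90795

Shadow minimum tax:
  Adjusted income: R$765500 + R$29500 + R$74500 = R$869500
  Exemption: 25% × (R$869500 − R$526000) = R$85875 ≥ R$36000, so the exemption is fully phased out
  Base: R$869500 − R$0 = R$869500
  R$869500 × 10% = R$86950

General income tax:
  R$636000 × 10% = R$63600
  R$129500 × 21% = R$27195
  → R$90795

R$90795 > R$86950, so the general income tax governs.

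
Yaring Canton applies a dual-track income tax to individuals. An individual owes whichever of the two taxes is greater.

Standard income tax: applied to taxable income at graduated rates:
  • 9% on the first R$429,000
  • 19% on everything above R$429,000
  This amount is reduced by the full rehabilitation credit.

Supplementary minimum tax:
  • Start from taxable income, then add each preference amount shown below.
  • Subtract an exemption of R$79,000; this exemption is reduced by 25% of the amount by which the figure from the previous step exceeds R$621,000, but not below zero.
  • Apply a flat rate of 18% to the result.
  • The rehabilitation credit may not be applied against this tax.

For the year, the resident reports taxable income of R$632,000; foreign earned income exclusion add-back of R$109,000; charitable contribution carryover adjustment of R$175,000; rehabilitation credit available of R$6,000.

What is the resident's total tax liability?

R$163,935

Standard income tax:
  R$429,000 × 9% = R$38,610
  R$203,000 × 19% = R$38,570
  → R$77,180
  Less rehabilitation credit R$6,000 → R$71,180

Supplementary minimum tax:
  Adjusted income: R$632,000 + R$109,000 + R$175,000 = R$916,000
  Exemption: R$79,000 − 25% × (R$916,000 − R$621,000) = R$79,000 − R$73,750 = R$5,250
  Base: R$916,000 − R$5,250 = R$910,750
  R$910,750 × 18% = R$163,935

R$163,935 > R$71,180, so the supplementary minimum tax is the binding amount.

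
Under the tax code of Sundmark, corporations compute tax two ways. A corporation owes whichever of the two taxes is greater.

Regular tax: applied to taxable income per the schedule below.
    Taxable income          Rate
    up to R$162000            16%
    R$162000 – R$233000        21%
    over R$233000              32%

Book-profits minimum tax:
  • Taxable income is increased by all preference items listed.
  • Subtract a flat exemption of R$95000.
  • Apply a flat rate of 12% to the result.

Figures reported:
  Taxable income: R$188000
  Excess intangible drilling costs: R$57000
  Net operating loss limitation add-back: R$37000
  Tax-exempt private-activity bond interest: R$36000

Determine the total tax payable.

R$31380

Regular tax:
  R$162000 × 16% = R$25920
  R$26000 × 21% = R$5460
  → R$31380

Book-profits minimum tax:
  Adjusted income: R$188000 + R$57000 + R$37000 + R$36000 = R$318000
  Less exemption R$95000 → base R$223000
  R$223000 × 12% = R$26760

R$31380 > R$26760, so the regular tax governs.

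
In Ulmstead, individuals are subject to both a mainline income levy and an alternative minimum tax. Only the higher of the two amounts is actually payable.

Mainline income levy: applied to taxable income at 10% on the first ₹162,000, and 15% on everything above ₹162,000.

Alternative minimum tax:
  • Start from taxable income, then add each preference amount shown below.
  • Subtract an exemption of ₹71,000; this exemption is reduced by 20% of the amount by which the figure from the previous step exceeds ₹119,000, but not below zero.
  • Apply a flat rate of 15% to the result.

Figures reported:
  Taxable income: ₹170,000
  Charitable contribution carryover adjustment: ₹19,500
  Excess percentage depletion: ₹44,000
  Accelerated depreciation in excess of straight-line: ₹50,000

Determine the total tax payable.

Alternative minimum tax:
  Adjusted income: ₹170,000 + ₹19,500 + ₹44,000 + ₹50,000 = ₹283,500
  Exemption: ₹71,000 − 20% × (₹283,500 − ₹119,000) = ₹71,000 − ₹32,900 = ₹38,100
  Base: ₹283,500 − ₹38,100 = ₹245,400
  ₹245,400 × 15% = ₹36,810

Mainline income levy:
  ₹162,000 × 10% = ₹16,200
  ₹8,000 × 15% = ₹1,200
  → ₹17,400

₹36,810 > ₹17,400, so the alternative minimum tax is the binding amount.

₹36,810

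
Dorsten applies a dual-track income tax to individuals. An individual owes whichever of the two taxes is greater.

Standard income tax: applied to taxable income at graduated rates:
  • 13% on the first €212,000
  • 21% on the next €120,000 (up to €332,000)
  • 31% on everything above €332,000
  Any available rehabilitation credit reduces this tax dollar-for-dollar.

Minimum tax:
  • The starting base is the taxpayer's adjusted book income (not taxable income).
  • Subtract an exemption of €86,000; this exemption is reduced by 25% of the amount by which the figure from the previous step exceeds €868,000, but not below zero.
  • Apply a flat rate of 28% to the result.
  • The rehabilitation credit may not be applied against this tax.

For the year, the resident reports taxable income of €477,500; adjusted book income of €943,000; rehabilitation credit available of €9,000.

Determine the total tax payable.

Minimum tax:
  Base (adjusted book income): €943,000
  Exemption: €86,000 − 25% × (€943,000 − €868,000) = €86,000 − €18,750 = €67,250
  Base: €943,000 − €67,250 = €875,750
  €875,750 × 28% = €245,210

Standard income tax:
  €212,000 × 13% = €27,560
  €120,000 × 21% = €25,200
  €145,500 × 31% = €45,105
  → €97,865
  Less rehabilitation credit €9,000 → €88,865

€245,210 > €88,865, so the minimum tax is the binding amount.

€245,210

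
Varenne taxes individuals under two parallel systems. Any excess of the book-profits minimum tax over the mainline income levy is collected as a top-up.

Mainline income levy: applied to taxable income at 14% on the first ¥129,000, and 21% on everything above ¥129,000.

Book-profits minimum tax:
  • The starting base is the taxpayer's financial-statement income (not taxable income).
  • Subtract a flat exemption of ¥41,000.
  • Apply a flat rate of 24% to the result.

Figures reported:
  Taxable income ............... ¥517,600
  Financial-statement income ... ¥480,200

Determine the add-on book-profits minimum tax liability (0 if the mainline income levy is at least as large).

Mainline income levy:
  ¥129,000 × 14% = ¥18,060
  ¥388,600 × 21% = ¥81,606
  → ¥99,666

Book-profits minimum tax:
  Base (financial-statement income): ¥480,200
  Less exemption ¥41,000 → base ¥439,200
  ¥439,200 × 24% = ¥105,408

Excess of book-profits minimum tax over mainline income levy: ¥105,408 − ¥99,666 = ¥5,742.

¥5,742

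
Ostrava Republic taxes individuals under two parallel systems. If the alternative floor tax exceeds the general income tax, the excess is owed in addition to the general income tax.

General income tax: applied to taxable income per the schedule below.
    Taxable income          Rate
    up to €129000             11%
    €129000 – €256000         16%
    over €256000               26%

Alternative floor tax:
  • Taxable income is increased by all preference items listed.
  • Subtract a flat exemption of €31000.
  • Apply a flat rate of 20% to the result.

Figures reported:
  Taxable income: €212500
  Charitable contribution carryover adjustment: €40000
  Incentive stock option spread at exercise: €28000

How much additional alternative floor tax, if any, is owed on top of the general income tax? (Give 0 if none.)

€22350

Alternative floor tax:
  Adjusted income: €212500 + €40000 + €28000 = €280500
  Less exemption €31000 → base €249500
  €249500 × 20% = €49900

General income tax:
  €129000 × 11% = €14190
  €83500 × 16% = €13360
  → €27550

Excess of alternative floor tax over general income tax: €49900 − €27550 = €22350.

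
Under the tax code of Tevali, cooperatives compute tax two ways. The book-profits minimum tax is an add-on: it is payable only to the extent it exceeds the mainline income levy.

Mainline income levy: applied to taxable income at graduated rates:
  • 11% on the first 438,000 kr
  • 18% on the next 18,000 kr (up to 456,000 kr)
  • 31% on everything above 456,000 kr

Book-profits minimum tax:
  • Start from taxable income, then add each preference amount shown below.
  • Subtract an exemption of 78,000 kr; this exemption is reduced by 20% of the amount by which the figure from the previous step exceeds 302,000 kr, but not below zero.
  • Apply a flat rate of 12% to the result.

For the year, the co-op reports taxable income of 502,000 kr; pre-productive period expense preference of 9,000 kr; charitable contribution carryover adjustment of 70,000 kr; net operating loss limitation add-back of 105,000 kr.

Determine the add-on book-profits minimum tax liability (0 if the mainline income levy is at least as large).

Mainline income levy:
  438,000 kr × 11% = 48,180 kr
  18,000 kr × 18% = 3,240 kr
  46,000 kr × 31% = 14,260 kr
  → 65,680 kr

Book-profits minimum tax:
  Adjusted income: 502,000 kr + 9,000 kr + 70,000 kr + 105,000 kr = 686,000 kr
  Exemption: 78,000 kr − 20% × (686,000 kr − 302,000 kr) = 78,000 kr − 76,800 kr = 1,200 kr
  Base: 686,000 kr − 1,200 kr = 684,800 kr
  684,800 kr × 12% = 82,176 kr

Excess of book-profits minimum tax over mainline income levy: 82,176 kr − 65,680 kr = 16,496 kr.

16,496 kr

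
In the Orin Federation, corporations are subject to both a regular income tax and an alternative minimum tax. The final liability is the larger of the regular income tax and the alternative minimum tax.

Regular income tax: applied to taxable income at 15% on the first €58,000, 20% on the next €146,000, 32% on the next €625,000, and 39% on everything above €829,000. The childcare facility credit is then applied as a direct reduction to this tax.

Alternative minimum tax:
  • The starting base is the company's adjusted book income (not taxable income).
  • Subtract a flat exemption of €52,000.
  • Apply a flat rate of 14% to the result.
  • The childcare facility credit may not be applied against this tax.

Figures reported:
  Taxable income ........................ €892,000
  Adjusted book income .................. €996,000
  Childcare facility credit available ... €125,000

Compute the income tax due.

€137,470

Alternative minimum tax:
  Base (adjusted book income): €996,000
  Less exemption €52,000 → base €944,000
  €944,000 × 14% = €132,160

Regular income tax:
  €58,000 × 15% = €8,700
  €146,000 × 20% = €29,200
  €625,000 × 32% = €200,000
  €63,000 × 39% = €24,570
  → €262,470
  Less childcare facility credit €125,000 → €137,470

€137,470 > €132,160, so the regular income tax governs.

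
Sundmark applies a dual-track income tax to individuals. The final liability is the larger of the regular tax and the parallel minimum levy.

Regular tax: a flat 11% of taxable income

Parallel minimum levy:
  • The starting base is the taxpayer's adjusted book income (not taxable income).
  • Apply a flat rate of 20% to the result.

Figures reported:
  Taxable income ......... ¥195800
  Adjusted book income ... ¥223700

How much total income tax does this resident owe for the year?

¥44740

Parallel minimum levy:
  Base (adjusted book income): ¥223700
  ¥223700 × 20% = ¥44740

Regular tax:
  ¥195800 × 11% = ¥21538

¥44740 > ¥21538, so the parallel minimum levy is the binding amount.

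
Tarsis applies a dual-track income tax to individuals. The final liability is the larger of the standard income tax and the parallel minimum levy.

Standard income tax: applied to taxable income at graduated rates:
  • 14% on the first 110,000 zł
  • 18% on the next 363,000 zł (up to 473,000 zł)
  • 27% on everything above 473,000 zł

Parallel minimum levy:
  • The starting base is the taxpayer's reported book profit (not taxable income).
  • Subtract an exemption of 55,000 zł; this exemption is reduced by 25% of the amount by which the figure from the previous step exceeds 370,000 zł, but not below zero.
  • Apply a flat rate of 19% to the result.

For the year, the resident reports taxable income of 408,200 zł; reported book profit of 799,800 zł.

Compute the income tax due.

151,962 zł

Standard income tax:
  110,000 zł × 14% = 15,400 zł
  298,200 zł × 18% = 53,676 zł
  → 69,076 zł

Parallel minimum levy:
  Base (reported book profit): 799,800 zł
  Exemption: 25% × (799,800 zł − 370,000 zł) = 107,450 zł ≥ 55,000 zł, so the exemption is fully phased out
  Base: 799,800 zł − 0 zł = 799,800 zł
  799,800 zł × 19% = 151,962 zł

151,962 zł > 69,076 zł, so the parallel minimum levy is the binding amount.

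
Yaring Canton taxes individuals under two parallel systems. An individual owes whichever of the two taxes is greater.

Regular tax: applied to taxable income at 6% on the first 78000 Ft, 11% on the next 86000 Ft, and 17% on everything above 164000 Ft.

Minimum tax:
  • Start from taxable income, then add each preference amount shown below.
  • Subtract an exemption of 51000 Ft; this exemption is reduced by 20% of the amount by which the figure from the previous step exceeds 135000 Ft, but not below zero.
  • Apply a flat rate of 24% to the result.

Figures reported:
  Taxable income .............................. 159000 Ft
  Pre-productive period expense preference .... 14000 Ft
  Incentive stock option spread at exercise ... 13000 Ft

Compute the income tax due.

Regular tax:
  78000 Ft × 6% = 4680 Ft
  81000 Ft × 11% = 8910 Ft
  → 13590 Ft

Minimum tax:
  Adjusted income: 159000 Ft + 14000 Ft + 13000 Ft = 186000 Ft
  Exemption: 51000 Ft − 20% × (186000 Ft − 135000 Ft) = 51000 Ft − 10200 Ft = 40800 Ft
  Base: 186000 Ft − 40800 Ft = 145200 Ft
  145200 Ft × 24% = 34848 Ft

34848 Ft > 13590 Ft, so the minimum tax is the binding amount.

34848 Ft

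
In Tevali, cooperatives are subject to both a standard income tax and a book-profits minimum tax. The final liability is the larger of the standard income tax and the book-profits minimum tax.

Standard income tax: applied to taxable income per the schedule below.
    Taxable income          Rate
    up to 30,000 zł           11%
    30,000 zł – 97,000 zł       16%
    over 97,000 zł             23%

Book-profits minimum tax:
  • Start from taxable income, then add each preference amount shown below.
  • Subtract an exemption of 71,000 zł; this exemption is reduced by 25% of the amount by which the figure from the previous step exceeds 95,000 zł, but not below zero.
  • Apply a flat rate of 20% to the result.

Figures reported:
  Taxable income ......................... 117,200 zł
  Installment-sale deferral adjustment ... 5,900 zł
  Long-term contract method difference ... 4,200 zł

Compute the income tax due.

18,666 zł

Book-profits minimum tax:
  Adjusted income: 117,200 zł + 5,900 zł + 4,200 zł = 127,300 zł
  Exemption: 71,000 zł − 25% × (127,300 zł − 95,000 zł) = 71,000 zł − 8,075 zł = 62,925 zł
  Base: 127,300 zł − 62,925 zł = 64,375 zł
  64,375 zł × 20% = 12,875 zł

Standard income tax:
  30,000 zł × 11% = 3,300 zł
  67,000 zł × 16% = 10,720 zł
  20,200 zł × 23% = 4,646 zł
  → 18,666 zł

18,666 zł > 12,875 zł, so the standard income tax governs.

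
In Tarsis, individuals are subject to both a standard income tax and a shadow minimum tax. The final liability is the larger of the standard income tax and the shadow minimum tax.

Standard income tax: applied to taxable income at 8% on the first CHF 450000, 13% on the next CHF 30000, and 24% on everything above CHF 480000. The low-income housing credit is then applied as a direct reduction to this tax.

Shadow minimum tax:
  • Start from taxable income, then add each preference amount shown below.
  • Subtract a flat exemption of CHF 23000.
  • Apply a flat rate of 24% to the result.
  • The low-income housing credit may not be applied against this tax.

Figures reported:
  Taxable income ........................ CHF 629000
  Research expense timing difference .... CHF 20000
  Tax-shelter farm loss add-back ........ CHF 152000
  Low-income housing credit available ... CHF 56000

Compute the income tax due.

Standard income tax:
  CHF 450000 × 8% = CHF 36000
  CHF 30000 × 13% = CHF 3900
  CHF 149000 × 24% = CHF 35760
  → CHF 75660
  Less low-income housing credit CHF 56000 → CHF 19660

Shadow minimum tax:
  Adjusted income: CHF 629000 + CHF 20000 + CHF 152000 = CHF 801000
  Less exemption CHF 23000 → base CHF 778000
  CHF 778000 × 24% = CHF 186720

CHF 186720 > CHF 19660, so the shadow minimum tax is the binding amount.

CHF 186720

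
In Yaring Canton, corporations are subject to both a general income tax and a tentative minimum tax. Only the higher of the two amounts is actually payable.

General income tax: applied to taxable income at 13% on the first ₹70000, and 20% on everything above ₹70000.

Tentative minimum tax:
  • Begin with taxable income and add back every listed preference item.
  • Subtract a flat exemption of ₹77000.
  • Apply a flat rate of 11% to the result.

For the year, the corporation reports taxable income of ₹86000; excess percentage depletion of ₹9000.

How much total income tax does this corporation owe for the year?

₹12300

Tentative minimum tax:
  Adjusted income: ₹86000 + ₹9000 = ₹95000
  Less exemption ₹77000 → base ₹18000
  ₹18000 × 11% = ₹1980

General income tax:
  ₹70000 × 13% = ₹9100
  ₹16000 × 20% = ₹3200
  → ₹12300

₹12300 > ₹1980, so the general income tax governs.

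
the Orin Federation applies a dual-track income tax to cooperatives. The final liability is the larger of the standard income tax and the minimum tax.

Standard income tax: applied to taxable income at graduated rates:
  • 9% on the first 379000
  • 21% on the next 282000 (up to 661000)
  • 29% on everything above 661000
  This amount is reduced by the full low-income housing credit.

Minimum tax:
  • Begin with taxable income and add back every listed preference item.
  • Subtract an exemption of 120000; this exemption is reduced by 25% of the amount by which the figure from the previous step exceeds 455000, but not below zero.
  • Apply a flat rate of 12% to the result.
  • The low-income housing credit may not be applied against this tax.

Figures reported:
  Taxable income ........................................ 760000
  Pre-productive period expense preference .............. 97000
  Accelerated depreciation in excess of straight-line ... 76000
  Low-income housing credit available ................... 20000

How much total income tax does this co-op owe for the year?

111900

Standard income tax:
  379000 × 9% = 34110
  282000 × 21% = 59220
  99000 × 29% = 28710
  → 122040
  Less low-income housing credit 20000 → 102040

Minimum tax:
  Adjusted income: 760000 + 97000 + 76000 = 933000
  Exemption: 120000 − 25% × (933000 − 455000) = 120000 − 119500 = 500
  Base: 933000 − 500 = 932500
  932500 × 12% = 111900

111900 > 102040, so the minimum tax is the binding amount.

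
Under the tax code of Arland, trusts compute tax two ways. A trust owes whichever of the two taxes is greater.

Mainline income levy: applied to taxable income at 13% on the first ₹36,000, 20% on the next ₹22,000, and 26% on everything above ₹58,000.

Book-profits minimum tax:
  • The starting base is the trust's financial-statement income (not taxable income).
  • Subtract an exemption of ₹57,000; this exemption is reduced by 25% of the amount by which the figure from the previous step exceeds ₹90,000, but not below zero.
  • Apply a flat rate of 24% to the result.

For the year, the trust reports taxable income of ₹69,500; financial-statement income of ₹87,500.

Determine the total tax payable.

₹12,070

Mainline income levy:
  ₹36,000 × 13% = ₹4,680
  ₹22,000 × 20% = ₹4,400
  ₹11,500 × 26% = ₹2,990
  → ₹12,070

Book-profits minimum tax:
  Base (financial-statement income): ₹87,500
  Exemption: ₹87,500 ≤ ₹90,000, so full ₹57,000 applies
  Base: ₹87,500 − ₹57,000 = ₹30,500
  ₹30,500 × 24% = ₹7,320

₹12,070 > ₹7,320, so the mainline income levy governs.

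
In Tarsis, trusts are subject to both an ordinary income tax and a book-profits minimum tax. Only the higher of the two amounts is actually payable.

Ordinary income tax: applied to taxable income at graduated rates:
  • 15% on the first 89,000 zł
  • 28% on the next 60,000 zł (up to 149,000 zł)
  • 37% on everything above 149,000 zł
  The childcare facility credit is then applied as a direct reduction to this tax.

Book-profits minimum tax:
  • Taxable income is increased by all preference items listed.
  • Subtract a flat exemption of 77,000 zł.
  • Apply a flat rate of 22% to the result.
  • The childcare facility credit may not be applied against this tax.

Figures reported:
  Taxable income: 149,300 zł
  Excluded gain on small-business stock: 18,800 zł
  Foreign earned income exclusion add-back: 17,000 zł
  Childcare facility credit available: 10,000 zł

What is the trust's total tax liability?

23,782 zł

Book-profits minimum tax:
  Adjusted income: 149,300 zł + 18,800 zł + 17,000 zł = 185,100 zł
  Less exemption 77,000 zł → base 108,100 zł
  108,100 zł × 22% = 23,782 zł

Ordinary income tax:
  89,000 zł × 15% = 13,350 zł
  60,000 zł × 28% = 16,800 zł
  300 zł × 37% = 111 zł
  → 30,261 zł
  Less childcare facility credit 10,000 zł → 20,261 zł

23,782 zł > 20,261 zł, so the book-profits minimum tax is the binding amount.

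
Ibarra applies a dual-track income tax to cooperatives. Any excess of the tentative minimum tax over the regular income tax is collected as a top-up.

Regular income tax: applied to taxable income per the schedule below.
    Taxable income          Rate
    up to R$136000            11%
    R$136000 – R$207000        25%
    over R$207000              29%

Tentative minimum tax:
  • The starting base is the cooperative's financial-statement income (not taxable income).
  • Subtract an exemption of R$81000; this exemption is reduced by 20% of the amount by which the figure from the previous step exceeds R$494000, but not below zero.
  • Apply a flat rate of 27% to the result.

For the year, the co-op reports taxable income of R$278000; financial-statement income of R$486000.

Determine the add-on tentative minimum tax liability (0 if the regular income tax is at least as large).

R$56050

Regular income tax:
  R$136000 × 11% = R$14960
  R$71000 × 25% = R$17750
  R$71000 × 29% = R$20590
  → R$53300

Tentative minimum tax:
  Base (financial-statement income): R$486000
  Exemption: R$486000 ≤ R$494000, so full R$81000 applies
  Base: R$486000 − R$81000 = R$405000
  R$405000 × 27% = R$109350

Excess of tentative minimum tax over regular income tax: R$109350 − R$53300 = R$56050.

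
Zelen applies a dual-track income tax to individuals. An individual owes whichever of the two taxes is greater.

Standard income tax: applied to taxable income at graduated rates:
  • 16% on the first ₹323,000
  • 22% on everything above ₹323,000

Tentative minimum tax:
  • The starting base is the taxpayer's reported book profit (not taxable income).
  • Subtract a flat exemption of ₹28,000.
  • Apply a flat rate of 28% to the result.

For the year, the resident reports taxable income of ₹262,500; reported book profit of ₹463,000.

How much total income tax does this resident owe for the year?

₹121,800

Tentative minimum tax:
  Base (reported book profit): ₹463,000
  Less exemption ₹28,000 → base ₹435,000
  ₹435,000 × 28% = ₹121,800

Standard income tax:
  ₹262,500 × 16% = ₹42,000

₹121,800 > ₹42,000, so the tentative minimum tax is the binding amount.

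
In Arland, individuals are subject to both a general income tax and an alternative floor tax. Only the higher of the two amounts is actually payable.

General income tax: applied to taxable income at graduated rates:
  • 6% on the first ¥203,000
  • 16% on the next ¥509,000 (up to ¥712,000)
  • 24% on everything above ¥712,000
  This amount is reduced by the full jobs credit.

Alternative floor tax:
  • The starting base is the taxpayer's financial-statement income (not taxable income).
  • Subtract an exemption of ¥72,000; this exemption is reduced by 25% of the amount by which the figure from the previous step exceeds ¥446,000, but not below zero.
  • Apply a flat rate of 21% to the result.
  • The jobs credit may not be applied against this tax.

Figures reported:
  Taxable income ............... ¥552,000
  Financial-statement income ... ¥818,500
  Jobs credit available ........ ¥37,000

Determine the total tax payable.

¥171,885

Alternative floor tax:
  Base (financial-statement income): ¥818,500
  Exemption: 25% × (¥818,500 − ¥446,000) = ¥93,125 ≥ ¥72,000, so the exemption is fully phased out
  Base: ¥818,500 − ¥0 = ¥818,500
  ¥818,500 × 21% = ¥171,885

General income tax:
  ¥203,000 × 6% = ¥12,180
  ¥349,000 × 16% = ¥55,840
  → ¥68,020
  Less jobs credit ¥37,000 → ¥31,020

¥171,885 > ¥31,020, so the alternative floor tax is the binding amount.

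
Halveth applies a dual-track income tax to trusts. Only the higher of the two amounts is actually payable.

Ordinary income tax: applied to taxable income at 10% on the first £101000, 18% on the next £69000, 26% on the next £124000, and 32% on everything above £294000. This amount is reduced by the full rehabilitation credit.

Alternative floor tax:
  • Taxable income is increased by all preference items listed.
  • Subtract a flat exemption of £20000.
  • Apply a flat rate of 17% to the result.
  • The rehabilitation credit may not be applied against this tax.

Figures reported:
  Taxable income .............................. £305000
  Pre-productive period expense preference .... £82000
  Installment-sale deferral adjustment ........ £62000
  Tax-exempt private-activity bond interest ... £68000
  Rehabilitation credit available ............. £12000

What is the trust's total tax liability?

Alternative floor tax:
  Adjusted income: £305000 + £82000 + £62000 + £68000 = £517000
  Less exemption £20000 → base £497000
  £497000 × 17% = £84490

Ordinary income tax:
  £101000 × 10% = £10100
  £69000 × 18% = £12420
  £124000 × 26% = £32240
  £11000 × 32% = £3520
  → £58280
  Less rehabilitation credit £12000 → £46280

£84490 > £46280, so the alternative floor tax is the binding amount.

£84490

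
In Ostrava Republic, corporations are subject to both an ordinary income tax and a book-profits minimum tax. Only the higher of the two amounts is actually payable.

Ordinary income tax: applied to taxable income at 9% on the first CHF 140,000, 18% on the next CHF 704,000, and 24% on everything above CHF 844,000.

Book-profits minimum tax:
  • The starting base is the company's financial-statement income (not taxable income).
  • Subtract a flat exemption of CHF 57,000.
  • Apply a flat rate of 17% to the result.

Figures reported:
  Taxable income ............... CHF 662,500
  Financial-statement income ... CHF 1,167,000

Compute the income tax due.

CHF 188,700

Book-profits minimum tax:
  Base (financial-statement income): CHF 1,167,000
  Less exemption CHF 57,000 → base CHF 1,110,000
  CHF 1,110,000 × 17% = CHF 188,700

Ordinary income tax:
  CHF 140,000 × 9% = CHF 12,600
  CHF 522,500 × 18% = CHF 94,050
  → CHF 106,650

CHF 188,700 > CHF 106,650, so the book-profits minimum tax is the binding amount.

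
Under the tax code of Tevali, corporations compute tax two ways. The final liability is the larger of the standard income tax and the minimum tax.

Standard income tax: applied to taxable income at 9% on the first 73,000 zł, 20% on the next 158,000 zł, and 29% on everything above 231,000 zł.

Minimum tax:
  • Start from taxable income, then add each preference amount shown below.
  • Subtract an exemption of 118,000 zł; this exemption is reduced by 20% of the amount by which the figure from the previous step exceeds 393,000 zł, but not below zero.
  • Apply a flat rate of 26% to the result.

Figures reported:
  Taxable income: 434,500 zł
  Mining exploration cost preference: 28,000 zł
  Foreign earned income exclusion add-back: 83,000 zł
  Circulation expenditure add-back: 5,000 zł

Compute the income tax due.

Minimum tax:
  Adjusted income: 434,500 zł + 28,000 zł + 83,000 zł + 5,000 zł = 550,500 zł
  Exemption: 118,000 zł − 20% × (550,500 zł − 393,000 zł) = 118,000 zł − 31,500 zł = 86,500 zł
  Base: 550,500 zł − 86,500 zł = 464,000 zł
  464,000 zł × 26% = 120,640 zł

Standard income tax:
  73,000 zł × 9% = 6,570 zł
  158,000 zł × 20% = 31,600 zł
  203,500 zł × 29% = 59,015 zł
  → 97,185 zł

120,640 zł > 97,185 zł, so the minimum tax is the binding amount.

120,640 zł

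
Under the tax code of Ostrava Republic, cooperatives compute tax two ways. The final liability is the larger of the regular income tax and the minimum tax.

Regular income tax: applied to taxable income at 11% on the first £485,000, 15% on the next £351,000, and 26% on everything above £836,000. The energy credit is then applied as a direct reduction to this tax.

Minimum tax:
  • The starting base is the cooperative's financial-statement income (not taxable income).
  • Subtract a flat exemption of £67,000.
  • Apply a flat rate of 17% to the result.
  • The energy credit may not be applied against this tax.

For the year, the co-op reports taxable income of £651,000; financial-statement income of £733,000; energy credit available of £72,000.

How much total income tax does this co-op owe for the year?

£113,220

Minimum tax:
  Base (financial-statement income): £733,000
  Less exemption £67,000 → base £666,000
  £666,000 × 17% = £113,220

Regular income tax:
  £485,000 × 11% = £53,350
  £166,000 × 15% = £24,900
  → £78,250
  Less energy credit £72,000 → £6,250

£113,220 > £6,250, so the minimum tax is the binding amount.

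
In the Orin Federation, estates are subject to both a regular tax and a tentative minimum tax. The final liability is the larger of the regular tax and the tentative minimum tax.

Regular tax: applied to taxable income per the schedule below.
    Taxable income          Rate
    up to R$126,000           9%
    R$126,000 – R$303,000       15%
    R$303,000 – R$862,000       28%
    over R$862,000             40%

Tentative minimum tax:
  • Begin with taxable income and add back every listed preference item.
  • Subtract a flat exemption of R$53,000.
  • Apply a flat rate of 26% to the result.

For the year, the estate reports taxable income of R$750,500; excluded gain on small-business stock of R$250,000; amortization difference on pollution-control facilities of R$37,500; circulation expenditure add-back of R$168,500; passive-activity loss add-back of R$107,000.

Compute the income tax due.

R$327,730

Tentative minimum tax:
  Adjusted income: R$750,500 + R$250,000 + R$37,500 + R$168,500 + R$107,000 = R$1,313,500
  Less exemption R$53,000 → base R$1,260,500
  R$1,260,500 × 26% = R$327,730

Regular tax:
  R$126,000 × 9% = R$11,340
  R$177,000 × 15% = R$26,550
  R$447,500 × 28% = R$125,300
  → R$163,190

R$327,730 > R$163,190, so the tentative minimum tax is the binding amount.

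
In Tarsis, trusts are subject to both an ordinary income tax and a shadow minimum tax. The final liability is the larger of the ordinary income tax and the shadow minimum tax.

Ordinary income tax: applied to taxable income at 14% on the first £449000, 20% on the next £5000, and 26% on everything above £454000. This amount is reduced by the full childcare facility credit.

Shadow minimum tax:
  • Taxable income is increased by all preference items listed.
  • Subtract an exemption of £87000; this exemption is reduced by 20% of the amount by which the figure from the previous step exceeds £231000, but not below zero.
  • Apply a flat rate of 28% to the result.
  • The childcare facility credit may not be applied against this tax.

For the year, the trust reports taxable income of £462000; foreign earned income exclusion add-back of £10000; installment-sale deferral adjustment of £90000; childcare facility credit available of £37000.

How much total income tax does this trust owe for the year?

Ordinary income tax:
  £449000 × 14% = £62860
  £5000 × 20% = £1000
  £8000 × 26% = £2080
  → £65940
  Less childcare facility credit £37000 → £28940

Shadow minimum tax:
  Adjusted income: £462000 + £10000 + £90000 = £562000
  Exemption: £87000 − 20% × (£562000 − £231000) = £87000 − £66200 = £20800
  Base: £562000 − £20800 = £541200
  £541200 × 28% = £151536

£151536 > £28940, so the shadow minimum tax is the binding amount.

£151536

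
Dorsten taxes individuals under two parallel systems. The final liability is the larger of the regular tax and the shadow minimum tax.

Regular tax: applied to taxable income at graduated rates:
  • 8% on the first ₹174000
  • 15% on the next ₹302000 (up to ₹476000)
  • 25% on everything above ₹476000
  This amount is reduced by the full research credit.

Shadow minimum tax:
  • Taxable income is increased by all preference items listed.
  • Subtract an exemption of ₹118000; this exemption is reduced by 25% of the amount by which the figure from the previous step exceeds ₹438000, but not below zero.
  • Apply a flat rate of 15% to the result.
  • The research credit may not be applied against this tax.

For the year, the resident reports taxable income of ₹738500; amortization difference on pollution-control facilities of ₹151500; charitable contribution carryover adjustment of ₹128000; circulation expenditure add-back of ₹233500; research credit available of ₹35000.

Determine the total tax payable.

₹187725

Shadow minimum tax:
  Adjusted income: ₹738500 + ₹151500 + ₹128000 + ₹233500 = ₹1251500
  Exemption: 25% × (₹1251500 − ₹438000) = ₹203375 ≥ ₹118000, so the exemption is fully phased out
  Base: ₹1251500 − ₹0 = ₹1251500
  ₹1251500 × 15% = ₹187725

Regular tax:
  ₹174000 × 8% = ₹13920
  ₹302000 × 15% = ₹45300
  ₹262500 × 25% = ₹65625
  → ₹124845
  Less research credit ₹35000 → ₹89845

₹187725 > ₹89845, so the shadow minimum tax is the binding amount.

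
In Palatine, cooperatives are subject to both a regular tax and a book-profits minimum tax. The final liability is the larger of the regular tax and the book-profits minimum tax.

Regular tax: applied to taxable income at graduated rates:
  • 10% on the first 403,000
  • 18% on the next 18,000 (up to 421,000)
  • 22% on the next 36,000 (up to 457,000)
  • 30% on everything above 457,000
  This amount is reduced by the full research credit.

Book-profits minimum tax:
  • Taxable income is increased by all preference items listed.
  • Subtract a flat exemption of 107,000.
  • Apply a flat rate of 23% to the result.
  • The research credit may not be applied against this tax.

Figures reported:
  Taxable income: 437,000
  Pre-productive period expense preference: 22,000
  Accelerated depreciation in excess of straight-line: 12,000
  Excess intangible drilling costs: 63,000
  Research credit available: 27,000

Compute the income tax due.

98,210

Regular tax:
  403,000 × 10% = 40,300
  18,000 × 18% = 3,240
  16,000 × 22% = 3,520
  → 47,060
  Less research credit 27,000 → 20,060

Book-profits minimum tax:
  Adjusted income: 437,000 + 22,000 + 12,000 + 63,000 = 534,000
  Less exemption 107,000 → base 427,000
  427,000 × 23% = 98,210

98,210 > 20,060, so the book-profits minimum tax is the binding amount.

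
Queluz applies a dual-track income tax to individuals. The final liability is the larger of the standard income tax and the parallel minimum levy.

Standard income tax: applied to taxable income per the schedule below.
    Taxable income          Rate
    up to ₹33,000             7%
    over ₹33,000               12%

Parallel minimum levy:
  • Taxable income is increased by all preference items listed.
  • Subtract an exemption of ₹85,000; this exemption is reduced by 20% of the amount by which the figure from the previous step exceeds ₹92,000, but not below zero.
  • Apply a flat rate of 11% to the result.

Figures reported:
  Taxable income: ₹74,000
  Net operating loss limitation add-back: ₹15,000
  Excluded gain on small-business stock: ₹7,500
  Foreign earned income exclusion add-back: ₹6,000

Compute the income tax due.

₹7,230

Standard income tax:
  ₹33,000 × 7% = ₹2,310
  ₹41,000 × 12% = ₹4,920
  → ₹7,230

Parallel minimum levy:
  Adjusted income: ₹74,000 + ₹15,000 + ₹7,500 + ₹6,000 = ₹102,500
  Exemption: ₹85,000 − 20% × (₹102,500 − ₹92,000) = ₹85,000 − ₹2,100 = ₹82,900
  Base: ₹102,500 − ₹82,900 = ₹19,600
  ₹19,600 × 11% = ₹2,156

₹7,230 > ₹2,156, so the standard income tax governs.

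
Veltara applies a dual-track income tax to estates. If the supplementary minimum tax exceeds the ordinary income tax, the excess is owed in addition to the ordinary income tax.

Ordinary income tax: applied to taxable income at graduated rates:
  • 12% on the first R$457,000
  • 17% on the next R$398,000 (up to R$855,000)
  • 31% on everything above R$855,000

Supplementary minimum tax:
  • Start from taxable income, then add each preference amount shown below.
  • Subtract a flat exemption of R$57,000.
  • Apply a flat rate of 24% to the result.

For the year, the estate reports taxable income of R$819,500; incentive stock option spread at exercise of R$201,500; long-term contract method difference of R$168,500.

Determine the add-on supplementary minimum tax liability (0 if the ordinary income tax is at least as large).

R$155,335

Supplementary minimum tax:
  Adjusted income: R$819,500 + R$201,500 + R$168,500 = R$1,189,500
  Less exemption R$57,000 → base R$1,132,500
  R$1,132,500 × 24% = R$271,800

Ordinary income tax:
  R$457,000 × 12% = R$54,840
  R$362,500 × 17% = R$61,625
  → R$116,465

Excess of supplementary minimum tax over ordinary income tax: R$271,800 − R$116,465 = R$155,335.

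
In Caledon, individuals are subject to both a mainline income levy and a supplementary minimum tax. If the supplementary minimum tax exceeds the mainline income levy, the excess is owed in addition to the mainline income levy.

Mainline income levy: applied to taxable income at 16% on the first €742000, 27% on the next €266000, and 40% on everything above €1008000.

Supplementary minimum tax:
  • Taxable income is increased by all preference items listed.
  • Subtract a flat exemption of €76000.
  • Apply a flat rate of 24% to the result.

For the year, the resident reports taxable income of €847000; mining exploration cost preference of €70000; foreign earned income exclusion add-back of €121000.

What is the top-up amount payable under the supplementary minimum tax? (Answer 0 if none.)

€83810

Mainline income levy:
  €742000 × 16% = €118720
  €105000 × 27% = €28350
  → €147070

Supplementary minimum tax:
  Adjusted income: €847000 + €70000 + €121000 = €1038000
  Less exemption €76000 → base €962000
  €962000 × 24% = €230880

Excess of supplementary minimum tax over mainline income levy: €230880 − €147070 = €83810.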